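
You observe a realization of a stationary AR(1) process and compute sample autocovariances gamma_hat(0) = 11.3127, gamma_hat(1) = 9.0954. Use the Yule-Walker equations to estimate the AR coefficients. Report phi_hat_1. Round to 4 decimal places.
\hat\phi_{1} = 0.8040

The Yule-Walker equations for an AR(p) process read, in matrix form,
  Gamma_p phi = r_p,   with   (Gamma_p)_{ij} = gamma(|i - j|),
                       (r_p)_i = gamma(i),   i,j = 1..p.
Substitute the sample gammas (Toeplitz matrix and right-hand side of size 1):
  Gamma_p = [[11.3127]]
  r_p     = [9.0954]
With p = 1 this is the single equation gamma(0) phi_1 = gamma(1):
  phi_hat_1 = gamma(1) / gamma(0) = 9.0954 / 11.3127 = 0.8040.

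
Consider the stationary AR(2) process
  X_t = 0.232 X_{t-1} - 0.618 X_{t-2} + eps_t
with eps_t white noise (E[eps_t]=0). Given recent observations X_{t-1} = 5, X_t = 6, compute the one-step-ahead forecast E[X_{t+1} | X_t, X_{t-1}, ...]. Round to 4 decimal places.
E[X_{t+1} \mid \mathcal F_t] = -1.6980

For an AR(p) model X_t = c + sum_i phi_i X_{t-i} + eps_t, the
one-step-ahead conditional mean is
  E[X_{t+1} | X_t, ...] = c + sum_i phi_i X_{t+1-i}.
Substitute known values:
  E[X_{t+1} | ...] = (0.232) * (6) + (-0.618) * (5)
                   = -1.6980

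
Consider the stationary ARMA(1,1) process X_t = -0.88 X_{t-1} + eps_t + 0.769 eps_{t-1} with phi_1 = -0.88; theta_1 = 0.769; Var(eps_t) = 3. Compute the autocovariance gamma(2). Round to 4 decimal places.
\gamma(2) = 0.4199

Multiply the model equation by X_{t-k} and take expectations. With theta_0 = psi_0 = 1 and psi_j the MA(infinity) weights, this gives
  gamma(k) - sum_i phi_i gamma(k-i) = c_k,
  c_k = sigma^2 * sum_{j=k..q} theta_j psi_{j-k}   (c_k = 0 for k > q),
using gamma(-m) = gamma(m).
psi-weights needed (psi_j = theta_j + sum_i phi_i psi_{j-i}):
  psi_1 = theta_1 + phi_1 = 0.769 + (-0.88) = -0.111
Right-hand sides:
  c_0 = sigma^2 (1 + theta_1 psi_1) = 3 * (1 + (0.769)(-0.111)) = 3 * 0.914641 = 2.743923
  c_1 = sigma^2 theta_1 = 3 * (0.769) = 2.307
  c_2 = 0
Equations for k = 0 and k = 1 (AR order 1):
  gamma(0) = phi_1 gamma(1) + c_0
  gamma(1) = phi_1 gamma(0) + c_1
Substituting the second into the first: gamma(0) (1 - phi_1^2) = c_0 + phi_1 c_1, so
  gamma(0) = (c_0 + phi_1 c_1) / (1 - phi_1^2) = (2.743923 + (-0.88)(2.307)) / (1 - (-0.88)^2) = 0.713763 / 0.2256 = 3.163843.
  gamma(1) = phi_1 gamma(0) + c_1 = (-0.88)(3.163843) + (2.307) = -0.477182.
For k = 2 (> q): gamma(2) = phi_1 gamma(1) = (-0.88)(-0.477182) = 0.41992.
Therefore gamma(2) = 0.4199 (to 4 decimal places).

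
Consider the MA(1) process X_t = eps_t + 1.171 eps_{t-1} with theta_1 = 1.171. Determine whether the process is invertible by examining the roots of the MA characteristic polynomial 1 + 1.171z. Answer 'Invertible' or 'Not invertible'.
\text{Not invertible}

The MA(q) characteristic polynomial is P(z) = 1 + 1.171z.
Invertibility requires all roots to lie outside the unit circle, i.e. |z| > 1 for every root.
This is linear in z: 1 + (1.171) z = 0  =>  z = -1/(1.171) = -0.853971,  |z| = 0.853971.
Moduli of all roots: 0.8540.
All moduli strictly greater than 1? No.
Verdict: Not invertible.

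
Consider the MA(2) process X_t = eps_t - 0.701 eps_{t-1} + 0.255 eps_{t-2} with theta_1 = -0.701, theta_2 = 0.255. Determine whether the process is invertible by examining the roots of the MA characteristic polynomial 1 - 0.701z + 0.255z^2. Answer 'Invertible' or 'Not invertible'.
\text{Invertible}

The MA(q) characteristic polynomial is P(z) = 1 - 0.701z + 0.255z^2.
Invertibility requires all roots to lie outside the unit circle, i.e. |z| > 1 for every root.
Set 1 + (-0.701) z + (0.255) z^2 = 0, i.e. a z^2 + b z + c = 0 with a = 0.255, b = -0.701, c = 1.
Discriminant D = b^2 - 4ac = (-0.701)^2 - 4*(0.255)*1 = 0.491401 - (1.02) = -0.528599.
D < 0, so the roots are the complex-conjugate pair z = (-b +/- i sqrt(-D)) / (2a) = 1.3745 +/- 1.4256i.
For a conjugate pair |z|^2 = z * conj(z) = (product of roots) = c/a = 1/(0.255) = 3.921569, so |z| = sqrt(3.921569) = 1.9803 for both roots.
Moduli of all roots: 1.9803, 1.9803.
All moduli strictly greater than 1? Yes.
Verdict: Invertible.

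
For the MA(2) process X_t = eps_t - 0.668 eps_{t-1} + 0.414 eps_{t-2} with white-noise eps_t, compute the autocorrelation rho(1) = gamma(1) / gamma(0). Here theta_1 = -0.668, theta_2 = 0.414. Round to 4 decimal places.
\rho(1) = -0.5839

For an MA(q) process with theta_0 = 1, the autocovariance is
  gamma(k) = sigma^2 * sum_{i=0..q-k} theta_i * theta_{i+k},
and rho(k) = gamma(k) / gamma(0). Sigma^2 cancels.
  numerator   = (1)*(-0.668) + (-0.668)*(0.414) = -0.944552.
  denominator = (1)^2 + (-0.668)^2 + (0.414)^2 = 1.61762.
  rho(1) = -0.944552 / 1.61762 = -0.5839.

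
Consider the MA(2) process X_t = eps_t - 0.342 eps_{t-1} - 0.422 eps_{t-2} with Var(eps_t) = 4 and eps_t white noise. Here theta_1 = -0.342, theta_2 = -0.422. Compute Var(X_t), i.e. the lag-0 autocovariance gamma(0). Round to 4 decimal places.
\gamma(0) = 5.1802

For an MA(q) process X_t = eps_t + sum_i theta_i eps_{t-i} with
Var(eps_t) = sigma^2, the variance is
  gamma(0) = sigma^2 * (1 + sum_i theta_i^2).
  sum_i theta_i^2 = (-0.342)^2 + (-0.422)^2 = 0.116964 + 0.178084 = 0.295048.
  gamma(0) = 4 * (1 + 0.295048) = 4 * 1.295048 = 5.180192, which rounds to 5.1802.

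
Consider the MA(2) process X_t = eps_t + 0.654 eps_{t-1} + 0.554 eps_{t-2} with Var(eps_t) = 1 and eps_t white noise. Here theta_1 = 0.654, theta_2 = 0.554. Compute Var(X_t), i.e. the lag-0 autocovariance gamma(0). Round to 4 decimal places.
\gamma(0) = 1.7346

For an MA(q) process X_t = eps_t + sum_i theta_i eps_{t-i} with
Var(eps_t) = sigma^2, the variance is
  gamma(0) = sigma^2 * (1 + sum_i theta_i^2).
  sum_i theta_i^2 = (0.654)^2 + (0.554)^2 = 0.427716 + 0.306916 = 0.734632.
  gamma(0) = 1 * (1 + 0.734632) = 1 * 1.734632 = 1.734632, which rounds to 1.7346.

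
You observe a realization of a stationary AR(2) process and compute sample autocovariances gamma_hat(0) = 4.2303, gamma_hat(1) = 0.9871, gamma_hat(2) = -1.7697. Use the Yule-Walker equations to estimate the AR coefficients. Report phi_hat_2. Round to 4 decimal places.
\hat\phi_{2} = -0.5000

The Yule-Walker equations for an AR(p) process read, in matrix form,
  Gamma_p phi = r_p,   with   (Gamma_p)_{ij} = gamma(|i - j|),
                       (r_p)_i = gamma(i),   i,j = 1..p.
Substitute the sample gammas (Toeplitz matrix and right-hand side of size 2):
  Gamma_p = [[4.2303, 0.9871], [0.9871, 4.2303]]
  r_p     = [0.9871, -1.7697]
Written out:
  4.2303 phi_1 + 0.9871 phi_2 = 0.9871
  0.9871 phi_1 + 4.2303 phi_2 = -1.7697
Solve by Cramer's rule:
  det = gamma(0)^2 - gamma(1)^2 = (4.2303)^2 - (0.9871)^2 = 17.89543809 - 0.97436641 = 16.92107168
  phi_hat_1 = [gamma(1) gamma(0) - gamma(1) gamma(2)] / det = [(0.9871)(4.2303) - (0.9871)(-1.7697)] / 16.92107168 = 5.9226 / 16.92107168 = 0.35
  phi_hat_2 = [gamma(0) gamma(2) - gamma(1)^2] / det = [(4.2303)(-1.7697) - (0.9871)^2] / 16.92107168 = -8.46072832 / 16.92107168 = -0.5
So phi_hat = [0.3500, -0.5000].
Therefore phi_hat_2 = -0.5000.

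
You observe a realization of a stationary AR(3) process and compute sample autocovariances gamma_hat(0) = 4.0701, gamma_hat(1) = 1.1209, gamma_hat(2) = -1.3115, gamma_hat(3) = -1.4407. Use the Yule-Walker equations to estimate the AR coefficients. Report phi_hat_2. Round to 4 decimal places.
\hat\phi_{2} = -0.3740

The Yule-Walker equations for an AR(p) process read, in matrix form,
  Gamma_p phi = r_p,   with   (Gamma_p)_{ij} = gamma(|i - j|),
                       (r_p)_i = gamma(i),   i,j = 1..p.
Substitute the sample gammas (Toeplitz matrix and right-hand side of size 3):
  Gamma_p = [[4.0701, 1.1209, -1.3115], [1.1209, 4.0701, 1.1209], [-1.3115, 1.1209, 4.0701]]
  r_p     = [1.1209, -1.3115, -1.4407]
Written out (R1..R3):
  (R1) 4.0701 phi_1 + 1.1209 phi_2 - 1.3115 phi_3 = 1.1209
  (R2) 1.1209 phi_1 + 4.0701 phi_2 + 1.1209 phi_3 = -1.3115
  (R3) -1.3115 phi_1 + 1.1209 phi_2 + 4.0701 phi_3 = -1.4407
Gaussian elimination:
  R2 <- R2 - (1.1209/4.0701) R1 = R2 - (0.275399) R1:  3.761406 phi_2 + 1.482085 phi_3 = -1.620194
  R3 <- R3 - (-1.3115/4.0701) R1 = R3 - (-0.322228) R1:  1.482085 phi_2 + 3.647498 phi_3 = -1.079515
  R3 <- R3 - (1.482085/3.761406) R2 = R3 - (0.394024) R2:  3.06352 phi_3 = -0.441119
Back-substitution:
  phi_hat_3 = -0.441119 / 3.06352 = -0.143991
  phi_hat_2 = (-1.620194 - (1.482085)(-0.143991)) / 3.761406 = -0.374006
  phi_hat_1 = (1.1209 - (1.1209)(-0.374006) - (-1.3115)(-0.143991)) / 4.0701 = 0.332001
So phi_hat = [0.3320, -0.3740, -0.1440].
Therefore phi_hat_2 = -0.3740.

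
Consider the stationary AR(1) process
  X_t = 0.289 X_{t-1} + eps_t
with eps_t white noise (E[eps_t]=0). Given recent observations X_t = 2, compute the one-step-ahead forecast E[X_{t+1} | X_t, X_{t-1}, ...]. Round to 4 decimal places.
E[X_{t+1} \mid \mathcal F_t] = 0.5780

For an AR(p) model X_t = c + sum_i phi_i X_{t-i} + eps_t, the
one-step-ahead conditional mean is
  E[X_{t+1} | X_t, ...] = c + sum_i phi_i X_{t+1-i}.
Substitute known values:
  E[X_{t+1} | ...] = (0.289) * (2)
                   = 0.5780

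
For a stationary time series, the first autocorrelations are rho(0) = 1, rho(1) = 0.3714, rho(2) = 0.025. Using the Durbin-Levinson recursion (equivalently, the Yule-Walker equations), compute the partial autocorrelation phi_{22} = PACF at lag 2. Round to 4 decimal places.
\phi_{22} = -0.1310

The PACF at lag k is phi_{kk}, the last component of the solution
to the Yule-Walker system G_k phi = r_k where
  (G_k)_{ij} = rho(|i - j|), (r_k)_i = rho(i), i,j = 1..k.
Equivalently, Durbin-Levinson gives phi_{kk} iteratively:
  phi_{11} = rho(1)
  phi_{kk} = [rho(k) - sum_{j=1..k-1} phi_{k-1,j} rho(k-j)]
            / [1 - sum_{j=1..k-1} phi_{k-1,j} rho(j)],
  phi_{k,j} = phi_{k-1,j} - phi_{kk} phi_{k-1,k-j},  j = 1..k-1.
Step k = 1:
  phi_11 = rho(1) = 0.3714.
Step k = 2:
  phi_22 = [rho(2) - phi_11 rho(1)] / [1 - phi_11 rho(1)] = [0.025 - (0.3714)(0.3714)] / [1 - (0.3714)(0.3714)]
         = -0.11293796 / 0.86206204 = -0.131.
Therefore phi_{22} = -0.1310.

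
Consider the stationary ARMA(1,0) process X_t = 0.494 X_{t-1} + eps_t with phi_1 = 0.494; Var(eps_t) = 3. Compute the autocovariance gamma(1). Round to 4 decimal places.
\gamma(1) = 1.9604

Multiply the model equation by X_{t-k} and take expectations. With theta_0 = psi_0 = 1 and psi_j the MA(infinity) weights, this gives
  gamma(k) - sum_i phi_i gamma(k-i) = c_k,
  c_k = sigma^2 * sum_{j=k..q} theta_j psi_{j-k}   (c_k = 0 for k > q),
using gamma(-m) = gamma(m).
Pure AR (q = 0): c_0 = sigma^2 = 3, c_k = 0 for k >= 1.
Equations for k = 0 and k = 1 (AR order 1):
  gamma(0) = phi_1 gamma(1) + c_0
  gamma(1) = phi_1 gamma(0) + c_1
Substituting the second into the first: gamma(0) (1 - phi_1^2) = c_0 + phi_1 c_1, so
  gamma(0) = c_0 / (1 - phi_1^2) = 3 / (1 - (0.494)^2) = 3 / 0.755964 = 3.968443.
  gamma(1) = phi_1 gamma(0) = (0.494)(3.968443) = 1.960411.
Therefore gamma(1) = 1.9604 (to 4 decimal places).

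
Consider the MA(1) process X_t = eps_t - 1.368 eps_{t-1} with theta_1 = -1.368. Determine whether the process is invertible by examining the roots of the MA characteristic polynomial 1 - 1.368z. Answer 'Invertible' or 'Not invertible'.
\text{Not invertible}

The MA(q) characteristic polynomial is P(z) = 1 - 1.368z.
Invertibility requires all roots to lie outside the unit circle, i.e. |z| > 1 for every root.
This is linear in z: 1 + (-1.368) z = 0  =>  z = -1/(-1.368) = 0.730994,  |z| = 0.730994.
Moduli of all roots: 0.7310.
All moduli strictly greater than 1? No.
Verdict: Not invertible.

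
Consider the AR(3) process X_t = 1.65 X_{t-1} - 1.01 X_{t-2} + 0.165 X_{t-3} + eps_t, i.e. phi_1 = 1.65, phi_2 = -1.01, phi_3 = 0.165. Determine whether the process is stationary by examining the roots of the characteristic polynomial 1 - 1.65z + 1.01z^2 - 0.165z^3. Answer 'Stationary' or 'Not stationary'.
\text{Stationary}

The AR(p) characteristic polynomial is P(z) = 1 - 1.65z + 1.01z^2 - 0.165z^3.
Stationarity requires all roots to lie outside the unit circle, i.e. |z| > 1 for every root.
Degree 3: look for a simple real root z0 first, then factor out (1 - z/z0) and solve the remaining quadratic.
Testing z0 = 4: P(4) = 1 + (-1.65)(4) + (1.01)(4)^2 + (-0.165)(4)^3
  = 1 + (-6.6) + (16.16) + (-10.56) = 0.  So z_0 = 4 is a root, |z_0| = 4.
Divide out the factor (1 - 0.25 z) = (1 - z/z0) (since 1/z0 = 0.25):
  P(z) = (1 - 0.25 z)(1 + (-1.4) z + (0.66) z^2)
  [check: z-coef -1.4 - (0.25) = -1.65; z^2-coef 0.66 - (0.25)(-1.4) = 1.01; z^3-coef -(0.25)(0.66) = -0.165.]
Remaining roots from the quadratic factor 1 + (-1.4) z + (0.66) z^2:
  Set 1 + (-1.4) z + (0.66) z^2 = 0, i.e. a z^2 + b z + c = 0 with a = 0.66, b = -1.4, c = 1.
  Discriminant D = b^2 - 4ac = (-1.4)^2 - 4*(0.66)*1 = 1.96 - (2.64) = -0.68.
  D < 0, so the roots are the complex-conjugate pair z = (-b +/- i sqrt(-D)) / (2a) = 1.0606 +/- 0.6247i.
  For a conjugate pair |z|^2 = z * conj(z) = (product of roots) = c/a = 1/(0.66) = 1.515152, so |z| = sqrt(1.515152) = 1.2309 for both roots.
Moduli of all roots: 4.0000, 1.2309, 1.2309.
All moduli strictly greater than 1? Yes.
Verdict: Stationary.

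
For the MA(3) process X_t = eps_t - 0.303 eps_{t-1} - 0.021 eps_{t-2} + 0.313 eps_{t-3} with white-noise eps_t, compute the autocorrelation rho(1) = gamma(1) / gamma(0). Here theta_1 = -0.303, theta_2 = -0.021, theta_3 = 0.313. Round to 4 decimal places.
\rho(1) = -0.2548

For an MA(q) process with theta_0 = 1, the autocovariance is
  gamma(k) = sigma^2 * sum_{i=0..q-k} theta_i * theta_{i+k},
and rho(k) = gamma(k) / gamma(0). Sigma^2 cancels.
  numerator   = (1)*(-0.303) + (-0.303)*(-0.021) + (-0.021)*(0.313) = -0.30321.
  denominator = (1)^2 + (-0.303)^2 + (-0.021)^2 + (0.313)^2 = 1.190219.
  rho(1) = -0.30321 / 1.190219 = -0.2548.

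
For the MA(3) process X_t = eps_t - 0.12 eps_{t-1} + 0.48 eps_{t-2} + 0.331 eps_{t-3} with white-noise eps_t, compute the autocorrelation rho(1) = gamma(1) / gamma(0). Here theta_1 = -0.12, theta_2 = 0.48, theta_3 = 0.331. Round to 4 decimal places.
\rho(1) = -0.0138

For an MA(q) process with theta_0 = 1, the autocovariance is
  gamma(k) = sigma^2 * sum_{i=0..q-k} theta_i * theta_{i+k},
and rho(k) = gamma(k) / gamma(0). Sigma^2 cancels.
  numerator   = (1)*(-0.12) + (-0.12)*(0.48) + (0.48)*(0.331) = -0.01872.
  denominator = (1)^2 + (-0.12)^2 + (0.48)^2 + (0.331)^2 = 1.354361.
  rho(1) = -0.01872 / 1.354361 = -0.0138.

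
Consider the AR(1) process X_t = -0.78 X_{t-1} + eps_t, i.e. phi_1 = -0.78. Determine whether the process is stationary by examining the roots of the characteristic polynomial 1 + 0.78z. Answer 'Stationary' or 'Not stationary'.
\text{Stationary}

The AR(p) characteristic polynomial is P(z) = 1 + 0.78z.
Stationarity requires all roots to lie outside the unit circle, i.e. |z| > 1 for every root.
This is linear in z: 1 + (0.78) z = 0  =>  z = -1/(0.78) = -1.282051,  |z| = 1.282051.
Moduli of all roots: 1.2821.
All moduli strictly greater than 1? Yes.
Verdict: Stationary.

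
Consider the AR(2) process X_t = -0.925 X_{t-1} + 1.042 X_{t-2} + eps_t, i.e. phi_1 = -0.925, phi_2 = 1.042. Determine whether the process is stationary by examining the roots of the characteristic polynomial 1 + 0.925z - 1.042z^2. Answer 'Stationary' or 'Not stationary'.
\text{Not stationary}

The AR(p) characteristic polynomial is P(z) = 1 + 0.925z - 1.042z^2.
Stationarity requires all roots to lie outside the unit circle, i.e. |z| > 1 for every root.
Set 1 + (0.925) z + (-1.042) z^2 = 0, i.e. a z^2 + b z + c = 0 with a = -1.042, b = 0.925, c = 1.
Discriminant D = b^2 - 4ac = (0.925)^2 - 4*(-1.042)*1 = 0.855625 - (-4.168) = 5.023625.
D >= 0, so the roots are real: z = (-b +/- sqrt(D)) / (2a) = (-0.925 +/- 2.241344) / (-2.084).
  z_1 = (-0.925 + 2.241344) / (-2.084) = -0.6316,   |z_1| = 0.6316.
  z_2 = (-0.925 - 2.241344) / (-2.084) = 1.5194,   |z_2| = 1.5194.
Moduli of all roots: 0.6316, 1.5194.
All moduli strictly greater than 1? No.
Verdict: Not stationary.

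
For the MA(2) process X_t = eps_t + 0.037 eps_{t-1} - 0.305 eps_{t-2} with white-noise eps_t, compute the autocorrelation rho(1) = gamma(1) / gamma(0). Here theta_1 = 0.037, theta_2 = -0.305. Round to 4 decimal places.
\rho(1) = 0.0235

For an MA(q) process with theta_0 = 1, the autocovariance is
  gamma(k) = sigma^2 * sum_{i=0..q-k} theta_i * theta_{i+k},
and rho(k) = gamma(k) / gamma(0). Sigma^2 cancels.
  numerator   = (1)*(0.037) + (0.037)*(-0.305) = 0.025715.
  denominator = (1)^2 + (0.037)^2 + (-0.305)^2 = 1.094394.
  rho(1) = 0.025715 / 1.094394 = 0.0235.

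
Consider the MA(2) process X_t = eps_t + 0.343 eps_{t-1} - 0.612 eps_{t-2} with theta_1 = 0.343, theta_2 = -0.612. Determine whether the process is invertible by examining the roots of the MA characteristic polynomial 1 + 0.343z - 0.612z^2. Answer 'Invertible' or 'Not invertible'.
\text{Invertible}

The MA(q) characteristic polynomial is P(z) = 1 + 0.343z - 0.612z^2.
Invertibility requires all roots to lie outside the unit circle, i.e. |z| > 1 for every root.
Set 1 + (0.343) z + (-0.612) z^2 = 0, i.e. a z^2 + b z + c = 0 with a = -0.612, b = 0.343, c = 1.
Discriminant D = b^2 - 4ac = (0.343)^2 - 4*(-0.612)*1 = 0.117649 - (-2.448) = 2.565649.
D >= 0, so the roots are real: z = (-b +/- sqrt(D)) / (2a) = (-0.343 +/- 1.601764) / (-1.224).
  z_1 = (-0.343 + 1.601764) / (-1.224) = -1.0284,   |z_1| = 1.0284.
  z_2 = (-0.343 - 1.601764) / (-1.224) = 1.5889,   |z_2| = 1.5889.
Moduli of all roots: 1.0284, 1.5889.
All moduli strictly greater than 1? Yes.
Verdict: Invertible.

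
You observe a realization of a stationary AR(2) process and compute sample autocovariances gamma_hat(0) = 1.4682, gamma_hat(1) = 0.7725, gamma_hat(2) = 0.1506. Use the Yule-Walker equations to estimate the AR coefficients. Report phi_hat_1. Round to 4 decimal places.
\hat\phi_{1} = 0.6529

The Yule-Walker equations for an AR(p) process read, in matrix form,
  Gamma_p phi = r_p,   with   (Gamma_p)_{ij} = gamma(|i - j|),
                       (r_p)_i = gamma(i),   i,j = 1..p.
Substitute the sample gammas (Toeplitz matrix and right-hand side of size 2):
  Gamma_p = [[1.4682, 0.7725], [0.7725, 1.4682]]
  r_p     = [0.7725, 0.1506]
Written out:
  1.4682 phi_1 + 0.7725 phi_2 = 0.7725
  0.7725 phi_1 + 1.4682 phi_2 = 0.1506
Solve by Cramer's rule:
  det = gamma(0)^2 - gamma(1)^2 = (1.4682)^2 - (0.7725)^2 = 2.15561124 - 0.59675625 = 1.55885499
  phi_hat_1 = [gamma(1) gamma(0) - gamma(1) gamma(2)] / det = [(0.7725)(1.4682) - (0.7725)(0.1506)] / 1.55885499 = 1.017846 / 1.55885499 = 0.6529
  phi_hat_2 = [gamma(0) gamma(2) - gamma(1)^2] / det = [(1.4682)(0.1506) - (0.7725)^2] / 1.55885499 = -0.37564533 / 1.55885499 = -0.241
So phi_hat = [0.6529, -0.2410].
Therefore phi_hat_1 = 0.6529.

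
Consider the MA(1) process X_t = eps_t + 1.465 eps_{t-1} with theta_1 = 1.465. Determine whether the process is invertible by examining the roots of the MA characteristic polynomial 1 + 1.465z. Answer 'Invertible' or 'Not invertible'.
\text{Not invertible}

The MA(q) characteristic polynomial is P(z) = 1 + 1.465z.
Invertibility requires all roots to lie outside the unit circle, i.e. |z| > 1 for every root.
This is linear in z: 1 + (1.465) z = 0  =>  z = -1/(1.465) = -0.682594,  |z| = 0.682594.
Moduli of all roots: 0.6826.
All moduli strictly greater than 1? No.
Verdict: Not invertible.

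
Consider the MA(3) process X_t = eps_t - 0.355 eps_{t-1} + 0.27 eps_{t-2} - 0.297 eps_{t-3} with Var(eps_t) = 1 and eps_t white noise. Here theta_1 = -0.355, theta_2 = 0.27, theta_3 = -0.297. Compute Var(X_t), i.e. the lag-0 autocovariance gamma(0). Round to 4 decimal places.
\gamma(0) = 1.2871

For an MA(q) process X_t = eps_t + sum_i theta_i eps_{t-i} with
Var(eps_t) = sigma^2, the variance is
  gamma(0) = sigma^2 * (1 + sum_i theta_i^2).
  sum_i theta_i^2 = (-0.355)^2 + (0.27)^2 + (-0.297)^2 = 0.126025 + 0.0729 + 0.088209 = 0.287134.
  gamma(0) = 1 * (1 + 0.287134) = 1 * 1.287134 = 1.287134, which rounds to 1.2871.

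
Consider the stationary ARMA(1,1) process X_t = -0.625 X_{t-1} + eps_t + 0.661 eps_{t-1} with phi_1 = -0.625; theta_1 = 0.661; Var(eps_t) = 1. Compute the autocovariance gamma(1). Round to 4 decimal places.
\gamma(1) = 0.0347

Multiply the model equation by X_{t-k} and take expectations. With theta_0 = psi_0 = 1 and psi_j the MA(infinity) weights, this gives
  gamma(k) - sum_i phi_i gamma(k-i) = c_k,
  c_k = sigma^2 * sum_{j=k..q} theta_j psi_{j-k}   (c_k = 0 for k > q),
using gamma(-m) = gamma(m).
psi-weights needed (psi_j = theta_j + sum_i phi_i psi_{j-i}):
  psi_1 = theta_1 + phi_1 = 0.661 + (-0.625) = 0.036
Right-hand sides:
  c_0 = sigma^2 (1 + theta_1 psi_1) = 1 * (1 + (0.661)(0.036)) = 1 * 1.023796 = 1.023796
  c_1 = sigma^2 theta_1 = 1 * (0.661) = 0.661
  c_2 = 0
Equations for k = 0 and k = 1 (AR order 1):
  gamma(0) = phi_1 gamma(1) + c_0
  gamma(1) = phi_1 gamma(0) + c_1
Substituting the second into the first: gamma(0) (1 - phi_1^2) = c_0 + phi_1 c_1, so
  gamma(0) = (c_0 + phi_1 c_1) / (1 - phi_1^2) = (1.023796 + (-0.625)(0.661)) / (1 - (-0.625)^2) = 0.610671 / 0.609375 = 1.002127.
  gamma(1) = phi_1 gamma(0) + c_1 = (-0.625)(1.002127) + (0.661) = 0.034671.
Therefore gamma(1) = 0.0347 (to 4 decimal places).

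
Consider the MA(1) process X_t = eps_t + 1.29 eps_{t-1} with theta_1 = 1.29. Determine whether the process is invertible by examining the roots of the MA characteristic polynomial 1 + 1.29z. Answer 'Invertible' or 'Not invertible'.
\text{Not invertible}

The MA(q) characteristic polynomial is P(z) = 1 + 1.29z.
Invertibility requires all roots to lie outside the unit circle, i.e. |z| > 1 for every root.
This is linear in z: 1 + (1.29) z = 0  =>  z = -1/(1.29) = -0.775194,  |z| = 0.775194.
Moduli of all roots: 0.7752.
All moduli strictly greater than 1? No.
Verdict: Not invertible.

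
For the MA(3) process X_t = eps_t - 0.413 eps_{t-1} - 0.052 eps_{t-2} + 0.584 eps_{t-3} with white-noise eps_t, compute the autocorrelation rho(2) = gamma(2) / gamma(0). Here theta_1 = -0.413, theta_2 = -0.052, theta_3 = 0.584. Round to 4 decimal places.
\rho(2) = -0.1936

For an MA(q) process with theta_0 = 1, the autocovariance is
  gamma(k) = sigma^2 * sum_{i=0..q-k} theta_i * theta_{i+k},
and rho(k) = gamma(k) / gamma(0). Sigma^2 cancels.
  numerator   = (1)*(-0.052) + (-0.413)*(0.584) = -0.293192.
  denominator = (1)^2 + (-0.413)^2 + (-0.052)^2 + (0.584)^2 = 1.514329.
  rho(2) = -0.293192 / 1.514329 = -0.1936.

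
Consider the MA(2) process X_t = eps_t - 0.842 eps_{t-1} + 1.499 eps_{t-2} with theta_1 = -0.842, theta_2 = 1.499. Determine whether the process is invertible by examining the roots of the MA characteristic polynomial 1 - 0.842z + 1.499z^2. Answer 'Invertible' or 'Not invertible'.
\text{Not invertible}

The MA(q) characteristic polynomial is P(z) = 1 - 0.842z + 1.499z^2.
Invertibility requires all roots to lie outside the unit circle, i.e. |z| > 1 for every root.
Set 1 + (-0.842) z + (1.499) z^2 = 0, i.e. a z^2 + b z + c = 0 with a = 1.499, b = -0.842, c = 1.
Discriminant D = b^2 - 4ac = (-0.842)^2 - 4*(1.499)*1 = 0.708964 - (5.996) = -5.287036.
D < 0, so the roots are the complex-conjugate pair z = (-b +/- i sqrt(-D)) / (2a) = 0.2809 +/- 0.767i.
For a conjugate pair |z|^2 = z * conj(z) = (product of roots) = c/a = 1/(1.499) = 0.667111, so |z| = sqrt(0.667111) = 0.8168 for both roots.
Moduli of all roots: 0.8168, 0.8168.
All moduli strictly greater than 1? No.
Verdict: Not invertible.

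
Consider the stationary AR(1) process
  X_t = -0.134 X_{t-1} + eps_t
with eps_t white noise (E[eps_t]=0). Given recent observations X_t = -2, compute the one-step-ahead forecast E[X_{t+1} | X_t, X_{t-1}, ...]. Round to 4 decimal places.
E[X_{t+1} \mid \mathcal F_t] = 0.2680

For an AR(p) model X_t = c + sum_i phi_i X_{t-i} + eps_t, the
one-step-ahead conditional mean is
  E[X_{t+1} | X_t, ...] = c + sum_i phi_i X_{t+1-i}.
Substitute known values:
  E[X_{t+1} | ...] = (-0.134) * (-2)
                   = 0.2680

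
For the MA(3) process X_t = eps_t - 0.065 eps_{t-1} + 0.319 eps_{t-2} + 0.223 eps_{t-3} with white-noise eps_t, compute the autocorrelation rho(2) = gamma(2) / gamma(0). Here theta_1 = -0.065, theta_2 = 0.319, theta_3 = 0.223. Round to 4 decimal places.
\rho(2) = 0.2635

For an MA(q) process with theta_0 = 1, the autocovariance is
  gamma(k) = sigma^2 * sum_{i=0..q-k} theta_i * theta_{i+k},
and rho(k) = gamma(k) / gamma(0). Sigma^2 cancels.
  numerator   = (1)*(0.319) + (-0.065)*(0.223) = 0.304505.
  denominator = (1)^2 + (-0.065)^2 + (0.319)^2 + (0.223)^2 = 1.155715.
  rho(2) = 0.304505 / 1.155715 = 0.2635.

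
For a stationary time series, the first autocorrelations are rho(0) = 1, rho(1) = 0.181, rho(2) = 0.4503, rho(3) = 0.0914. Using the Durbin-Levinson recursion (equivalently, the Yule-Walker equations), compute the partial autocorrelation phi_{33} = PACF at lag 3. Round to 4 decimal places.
\phi_{33} = -0.0420

The PACF at lag k is phi_{kk}, the last component of the solution
to the Yule-Walker system G_k phi = r_k where
  (G_k)_{ij} = rho(|i - j|), (r_k)_i = rho(i), i,j = 1..k.
Equivalently, Durbin-Levinson gives phi_{kk} iteratively:
  phi_{11} = rho(1)
  phi_{kk} = [rho(k) - sum_{j=1..k-1} phi_{k-1,j} rho(k-j)]
            / [1 - sum_{j=1..k-1} phi_{k-1,j} rho(j)],
  phi_{k,j} = phi_{k-1,j} - phi_{kk} phi_{k-1,k-j},  j = 1..k-1.
Step k = 1:
  phi_11 = rho(1) = 0.181.
Step k = 2:
  phi_22 = [rho(2) - phi_11 rho(1)] / [1 - phi_11 rho(1)] = [0.4503 - (0.181)(0.181)] / [1 - (0.181)(0.181)]
         = 0.417539 / 0.967239 = 0.431681.
  Update: phi_21 = phi_11 - phi_22 phi_11 = 0.181 - (0.431681)(0.181) = 0.102866.
Step k = 3:
  phi_33 = [rho(3) - phi_21 rho(2) - phi_22 rho(1)] / [1 - phi_21 rho(1) - phi_22 rho(2)]
    numerator   = 0.0914 - (0.102866)(0.4503) - (0.431681)(0.181) = -0.03305473
    denominator = 1 - (0.102866)(0.181) - (0.431681)(0.4503) = 0.78699522
  phi_33 = -0.03305473 / 0.78699522 = -0.042.
Therefore phi_{33} = -0.0420.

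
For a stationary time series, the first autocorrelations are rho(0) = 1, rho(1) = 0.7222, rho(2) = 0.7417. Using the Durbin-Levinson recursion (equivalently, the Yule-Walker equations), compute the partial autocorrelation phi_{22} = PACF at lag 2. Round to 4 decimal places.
\phi_{22} = 0.4601

The PACF at lag k is phi_{kk}, the last component of the solution
to the Yule-Walker system G_k phi = r_k where
  (G_k)_{ij} = rho(|i - j|), (r_k)_i = rho(i), i,j = 1..k.
Equivalently, Durbin-Levinson gives phi_{kk} iteratively:
  phi_{11} = rho(1)
  phi_{kk} = [rho(k) - sum_{j=1..k-1} phi_{k-1,j} rho(k-j)]
            / [1 - sum_{j=1..k-1} phi_{k-1,j} rho(j)],
  phi_{k,j} = phi_{k-1,j} - phi_{kk} phi_{k-1,k-j},  j = 1..k-1.
Step k = 1:
  phi_11 = rho(1) = 0.7222.
Step k = 2:
  phi_22 = [rho(2) - phi_11 rho(1)] / [1 - phi_11 rho(1)] = [0.7417 - (0.7222)(0.7222)] / [1 - (0.7222)(0.7222)]
         = 0.22012716 / 0.47842716 = 0.4601.
Therefore phi_{22} = 0.4601.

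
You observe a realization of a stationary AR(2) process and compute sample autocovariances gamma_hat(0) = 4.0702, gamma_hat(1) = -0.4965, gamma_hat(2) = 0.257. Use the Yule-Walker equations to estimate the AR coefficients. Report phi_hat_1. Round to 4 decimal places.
\hat\phi_{1} = -0.1160

The Yule-Walker equations for an AR(p) process read, in matrix form,
  Gamma_p phi = r_p,   with   (Gamma_p)_{ij} = gamma(|i - j|),
                       (r_p)_i = gamma(i),   i,j = 1..p.
Substitute the sample gammas (Toeplitz matrix and right-hand side of size 2):
  Gamma_p = [[4.0702, -0.4965], [-0.4965, 4.0702]]
  r_p     = [-0.4965, 0.257]
Written out:
  4.0702 phi_1 - 0.4965 phi_2 = -0.4965
  -0.4965 phi_1 + 4.0702 phi_2 = 0.257
Solve by Cramer's rule:
  det = gamma(0)^2 - gamma(1)^2 = (4.0702)^2 - (-0.4965)^2 = 16.56652804 - 0.24651225 = 16.32001579
  phi_hat_1 = [gamma(1) gamma(0) - gamma(1) gamma(2)] / det = [(-0.4965)(4.0702) - (-0.4965)(0.257)] / 16.32001579 = -1.8932538 / 16.32001579 = -0.116
  phi_hat_2 = [gamma(0) gamma(2) - gamma(1)^2] / det = [(4.0702)(0.257) - (-0.4965)^2] / 16.32001579 = 0.79952915 / 16.32001579 = 0.049
So phi_hat = [-0.1160, 0.0490].
Therefore phi_hat_1 = -0.1160.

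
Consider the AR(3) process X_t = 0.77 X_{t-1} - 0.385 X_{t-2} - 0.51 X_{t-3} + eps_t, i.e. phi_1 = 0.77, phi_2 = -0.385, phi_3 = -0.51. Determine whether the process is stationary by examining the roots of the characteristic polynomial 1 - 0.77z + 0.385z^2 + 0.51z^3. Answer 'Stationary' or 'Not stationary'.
\text{Not stationary}

The AR(p) characteristic polynomial is P(z) = 1 - 0.77z + 0.385z^2 + 0.51z^3.
Stationarity requires all roots to lie outside the unit circle, i.e. |z| > 1 for every root.
Degree 3: look for a simple real root z0 first, then factor out (1 - z/z0) and solve the remaining quadratic.
Testing z0 = -2: P(-2) = 1 + (-0.77)(-2) + (0.385)(-2)^2 + (0.51)(-2)^3
  = 1 + (1.54) + (1.54) + (-4.08) = 0.  So z_0 = -2 is a root, |z_0| = 2.
Divide out the factor (1 + 0.5 z) = (1 - z/z0) (since 1/z0 = -0.5):
  P(z) = (1 + 0.5 z)(1 + (-1.27) z + (1.02) z^2)
  [check: z-coef -1.27 - (-0.5) = -0.77; z^2-coef 1.02 - (-0.5)(-1.27) = 0.385; z^3-coef -(-0.5)(1.02) = 0.51.]
Remaining roots from the quadratic factor 1 + (-1.27) z + (1.02) z^2:
  Set 1 + (-1.27) z + (1.02) z^2 = 0, i.e. a z^2 + b z + c = 0 with a = 1.02, b = -1.27, c = 1.
  Discriminant D = b^2 - 4ac = (-1.27)^2 - 4*(1.02)*1 = 1.6129 - (4.08) = -2.4671.
  D < 0, so the roots are the complex-conjugate pair z = (-b +/- i sqrt(-D)) / (2a) = 0.6225 +/- 0.77i.
  For a conjugate pair |z|^2 = z * conj(z) = (product of roots) = c/a = 1/(1.02) = 0.980392, so |z| = sqrt(0.980392) = 0.9901 for both roots.
Moduli of all roots: 2.0000, 0.9901, 0.9901.
All moduli strictly greater than 1? No.
Verdict: Not stationary.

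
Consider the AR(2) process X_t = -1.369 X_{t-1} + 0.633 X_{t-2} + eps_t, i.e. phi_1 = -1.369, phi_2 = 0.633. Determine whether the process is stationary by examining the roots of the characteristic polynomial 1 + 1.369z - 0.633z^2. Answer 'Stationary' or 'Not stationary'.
\text{Not stationary}

The AR(p) characteristic polynomial is P(z) = 1 + 1.369z - 0.633z^2.
Stationarity requires all roots to lie outside the unit circle, i.e. |z| > 1 for every root.
Set 1 + (1.369) z + (-0.633) z^2 = 0, i.e. a z^2 + b z + c = 0 with a = -0.633, b = 1.369, c = 1.
Discriminant D = b^2 - 4ac = (1.369)^2 - 4*(-0.633)*1 = 1.874161 - (-2.532) = 4.406161.
D >= 0, so the roots are real: z = (-b +/- sqrt(D)) / (2a) = (-1.369 +/- 2.099086) / (-1.266).
  z_1 = (-1.369 + 2.099086) / (-1.266) = -0.5767,   |z_1| = 0.5767.
  z_2 = (-1.369 - 2.099086) / (-1.266) = 2.7394,   |z_2| = 2.7394.
Moduli of all roots: 0.5767, 2.7394.
All moduli strictly greater than 1? No.
Verdict: Not stationary.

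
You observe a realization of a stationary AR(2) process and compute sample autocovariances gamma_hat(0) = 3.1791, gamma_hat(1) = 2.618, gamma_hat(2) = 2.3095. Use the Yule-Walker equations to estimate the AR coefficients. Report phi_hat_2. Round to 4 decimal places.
\hat\phi_{2} = 0.1501

The Yule-Walker equations for an AR(p) process read, in matrix form,
  Gamma_p phi = r_p,   with   (Gamma_p)_{ij} = gamma(|i - j|),
                       (r_p)_i = gamma(i),   i,j = 1..p.
Substitute the sample gammas (Toeplitz matrix and right-hand side of size 2):
  Gamma_p = [[3.1791, 2.618], [2.618, 3.1791]]
  r_p     = [2.618, 2.3095]
Written out:
  3.1791 phi_1 + 2.618 phi_2 = 2.618
  2.618 phi_1 + 3.1791 phi_2 = 2.3095
Solve by Cramer's rule:
  det = gamma(0)^2 - gamma(1)^2 = (3.1791)^2 - (2.618)^2 = 10.10667681 - 6.853924 = 3.25275281
  phi_hat_1 = [gamma(1) gamma(0) - gamma(1) gamma(2)] / det = [(2.618)(3.1791) - (2.618)(2.3095)] / 3.25275281 = 2.2766128 / 3.25275281 = 0.6999
  phi_hat_2 = [gamma(0) gamma(2) - gamma(1)^2] / det = [(3.1791)(2.3095) - (2.618)^2] / 3.25275281 = 0.48820745 / 3.25275281 = 0.1501
So phi_hat = [0.6999, 0.1501].
Therefore phi_hat_2 = 0.1501.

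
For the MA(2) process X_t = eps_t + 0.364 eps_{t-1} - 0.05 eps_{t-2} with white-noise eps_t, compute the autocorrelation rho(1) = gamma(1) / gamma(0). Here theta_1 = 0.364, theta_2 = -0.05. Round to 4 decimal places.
\rho(1) = 0.3047

For an MA(q) process with theta_0 = 1, the autocovariance is
  gamma(k) = sigma^2 * sum_{i=0..q-k} theta_i * theta_{i+k},
and rho(k) = gamma(k) / gamma(0). Sigma^2 cancels.
  numerator   = (1)*(0.364) + (0.364)*(-0.05) = 0.3458.
  denominator = (1)^2 + (0.364)^2 + (-0.05)^2 = 1.134996.
  rho(1) = 0.3458 / 1.134996 = 0.3047.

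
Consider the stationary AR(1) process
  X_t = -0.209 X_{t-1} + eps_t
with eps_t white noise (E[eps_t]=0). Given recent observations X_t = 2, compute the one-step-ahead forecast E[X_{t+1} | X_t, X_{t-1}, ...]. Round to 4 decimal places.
E[X_{t+1} \mid \mathcal F_t] = -0.4180

For an AR(p) model X_t = c + sum_i phi_i X_{t-i} + eps_t, the
one-step-ahead conditional mean is
  E[X_{t+1} | X_t, ...] = c + sum_i phi_i X_{t+1-i}.
Substitute known values:
  E[X_{t+1} | ...] = (-0.209) * (2)
                   = -0.4180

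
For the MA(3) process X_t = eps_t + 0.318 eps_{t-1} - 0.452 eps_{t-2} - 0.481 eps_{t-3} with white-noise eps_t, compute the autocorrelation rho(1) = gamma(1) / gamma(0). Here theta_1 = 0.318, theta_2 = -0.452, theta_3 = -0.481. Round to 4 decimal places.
\rho(1) = 0.2549

For an MA(q) process with theta_0 = 1, the autocovariance is
  gamma(k) = sigma^2 * sum_{i=0..q-k} theta_i * theta_{i+k},
and rho(k) = gamma(k) / gamma(0). Sigma^2 cancels.
  numerator   = (1)*(0.318) + (0.318)*(-0.452) + (-0.452)*(-0.481) = 0.391676.
  denominator = (1)^2 + (0.318)^2 + (-0.452)^2 + (-0.481)^2 = 1.536789.
  rho(1) = 0.391676 / 1.536789 = 0.2549.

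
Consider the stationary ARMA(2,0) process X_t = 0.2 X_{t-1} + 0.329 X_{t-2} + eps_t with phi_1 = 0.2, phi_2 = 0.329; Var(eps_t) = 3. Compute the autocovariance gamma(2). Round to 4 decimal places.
\gamma(2) = 1.4348

Multiply the model equation by X_{t-k} and take expectations. With theta_0 = psi_0 = 1 and psi_j the MA(infinity) weights, this gives
  gamma(k) - sum_i phi_i gamma(k-i) = c_k,
  c_k = sigma^2 * sum_{j=k..q} theta_j psi_{j-k}   (c_k = 0 for k > q),
using gamma(-m) = gamma(m).
Pure AR (q = 0): c_0 = sigma^2 = 3, c_k = 0 for k >= 1.
Equations for k = 0, 1, 2 (AR order 2, c_2 = 0):
  (E0) gamma(0) = phi_1 gamma(1) + phi_2 gamma(2) + c_0
  (E1) gamma(1) = phi_1 gamma(0) + phi_2 gamma(1) + c_1
  (E2) gamma(2) = phi_1 gamma(1) + phi_2 gamma(0)
From (E1): gamma(1) = A gamma(0) + B with
  A = phi_1 / (1 - phi_2) = 0.2 / 0.671 = 0.298063,   B = c_1 / (1 - phi_2) = 0 / 0.671 = 0.
Insert (E2) into (E0): gamma(0) (1 - phi_2^2) = phi_1 (1 + phi_2) gamma(1) + c_0.
  phi_1 (1 + phi_2) = (0.2)(1.329) = 0.2658,   1 - phi_2^2 = 0.891759.
Replace gamma(1) by A gamma(0) + B and collect gamma(0):
  gamma(0) [0.891759 - (0.2658)(0.298063)] = c_0 = 3
  gamma(0) * 0.812534 = 3
  gamma(0) = 3 / 0.812534 = 3.692153.
  gamma(1) = A gamma(0) = (0.298063)(3.692153) = 1.100493.
  gamma(2) = phi_1 gamma(1) + phi_2 gamma(0) = (0.2)(1.100493) + (0.329)(3.692153) = 1.434817.
Therefore gamma(2) = 1.4348 (to 4 decimal places).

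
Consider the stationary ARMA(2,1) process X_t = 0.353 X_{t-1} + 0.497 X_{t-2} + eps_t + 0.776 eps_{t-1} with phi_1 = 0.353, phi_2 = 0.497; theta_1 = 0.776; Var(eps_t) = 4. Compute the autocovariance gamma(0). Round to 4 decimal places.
\gamma(0) = 28.1716

Multiply the model equation by X_{t-k} and take expectations. With theta_0 = psi_0 = 1 and psi_j the MA(infinity) weights, this gives
  gamma(k) - sum_i phi_i gamma(k-i) = c_k,
  c_k = sigma^2 * sum_{j=k..q} theta_j psi_{j-k}   (c_k = 0 for k > q),
using gamma(-m) = gamma(m).
psi-weights needed (psi_j = theta_j + sum_i phi_i psi_{j-i}):
  psi_1 = theta_1 + phi_1 = 0.776 + (0.353) = 1.129
Right-hand sides:
  c_0 = sigma^2 (1 + theta_1 psi_1) = 4 * (1 + (0.776)(1.129)) = 4 * 1.876104 = 7.504416
  c_1 = sigma^2 theta_1 = 4 * (0.776) = 3.104
  c_2 = 0
Equations for k = 0, 1, 2 (AR order 2, c_2 = 0):
  (E0) gamma(0) = phi_1 gamma(1) + phi_2 gamma(2) + c_0
  (E1) gamma(1) = phi_1 gamma(0) + phi_2 gamma(1) + c_1
  (E2) gamma(2) = phi_1 gamma(1) + phi_2 gamma(0)
From (E1): gamma(1) = A gamma(0) + B with
  A = phi_1 / (1 - phi_2) = 0.353 / 0.503 = 0.701789,   B = c_1 / (1 - phi_2) = 3.104 / 0.503 = 6.170974.
Insert (E2) into (E0): gamma(0) (1 - phi_2^2) = phi_1 (1 + phi_2) gamma(1) + c_0.
  phi_1 (1 + phi_2) = (0.353)(1.497) = 0.528441,   1 - phi_2^2 = 0.752991.
Replace gamma(1) by A gamma(0) + B and collect gamma(0):
  gamma(0) [0.752991 - (0.528441)(0.701789)] = (0.528441)(6.170974) + 7.504416
  gamma(0) * 0.382137 = 10.765412
  gamma(0) = 10.765412 / 0.382137 = 28.171619.
Therefore gamma(0) = 28.1716 (to 4 decimal places).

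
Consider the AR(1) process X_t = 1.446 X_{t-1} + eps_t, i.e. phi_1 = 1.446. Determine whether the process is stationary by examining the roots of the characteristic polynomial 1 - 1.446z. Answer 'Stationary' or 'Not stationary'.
\text{Not stationary}

The AR(p) characteristic polynomial is P(z) = 1 - 1.446z.
Stationarity requires all roots to lie outside the unit circle, i.e. |z| > 1 for every root.
This is linear in z: 1 + (-1.446) z = 0  =>  z = -1/(-1.446) = 0.691563,  |z| = 0.691563.
Moduli of all roots: 0.6916.
All moduli strictly greater than 1? No.
Verdict: Not stationary.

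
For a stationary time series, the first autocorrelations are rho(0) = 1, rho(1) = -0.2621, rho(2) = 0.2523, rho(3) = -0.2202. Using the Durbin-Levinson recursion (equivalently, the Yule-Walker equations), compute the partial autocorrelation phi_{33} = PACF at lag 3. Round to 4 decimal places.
\phi_{33} = -0.1290

The PACF at lag k is phi_{kk}, the last component of the solution
to the Yule-Walker system G_k phi = r_k where
  (G_k)_{ij} = rho(|i - j|), (r_k)_i = rho(i), i,j = 1..k.
Equivalently, Durbin-Levinson gives phi_{kk} iteratively:
  phi_{11} = rho(1)
  phi_{kk} = [rho(k) - sum_{j=1..k-1} phi_{k-1,j} rho(k-j)]
            / [1 - sum_{j=1..k-1} phi_{k-1,j} rho(j)],
  phi_{k,j} = phi_{k-1,j} - phi_{kk} phi_{k-1,k-j},  j = 1..k-1.
Step k = 1:
  phi_11 = rho(1) = -0.2621.
Step k = 2:
  phi_22 = [rho(2) - phi_11 rho(1)] / [1 - phi_11 rho(1)] = [0.2523 - (-0.2621)(-0.2621)] / [1 - (-0.2621)(-0.2621)]
         = 0.18360359 / 0.93130359 = 0.197147.
  Update: phi_21 = phi_11 - phi_22 phi_11 = -0.2621 - (0.197147)(-0.2621) = -0.210428.
Step k = 3:
  phi_33 = [rho(3) - phi_21 rho(2) - phi_22 rho(1)] / [1 - phi_21 rho(1) - phi_22 rho(2)]
    numerator   = -0.2202 - (-0.210428)(0.2523) - (0.197147)(-0.2621) = -0.11543687
    denominator = 1 - (-0.210428)(-0.2621) - (0.197147)(0.2523) = 0.89510672
  phi_33 = -0.11543687 / 0.89510672 = -0.129.
Therefore phi_{33} = -0.1290.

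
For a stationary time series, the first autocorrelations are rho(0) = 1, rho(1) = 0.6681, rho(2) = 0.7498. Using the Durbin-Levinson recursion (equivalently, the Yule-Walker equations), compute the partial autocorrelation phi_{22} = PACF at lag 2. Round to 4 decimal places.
\phi_{22} = 0.5481

The PACF at lag k is phi_{kk}, the last component of the solution
to the Yule-Walker system G_k phi = r_k where
  (G_k)_{ij} = rho(|i - j|), (r_k)_i = rho(i), i,j = 1..k.
Equivalently, Durbin-Levinson gives phi_{kk} iteratively:
  phi_{11} = rho(1)
  phi_{kk} = [rho(k) - sum_{j=1..k-1} phi_{k-1,j} rho(k-j)]
            / [1 - sum_{j=1..k-1} phi_{k-1,j} rho(j)],
  phi_{k,j} = phi_{k-1,j} - phi_{kk} phi_{k-1,k-j},  j = 1..k-1.
Step k = 1:
  phi_11 = rho(1) = 0.6681.
Step k = 2:
  phi_22 = [rho(2) - phi_11 rho(1)] / [1 - phi_11 rho(1)] = [0.7498 - (0.6681)(0.6681)] / [1 - (0.6681)(0.6681)]
         = 0.30344239 / 0.55364239 = 0.5481.
Therefore phi_{22} = 0.5481.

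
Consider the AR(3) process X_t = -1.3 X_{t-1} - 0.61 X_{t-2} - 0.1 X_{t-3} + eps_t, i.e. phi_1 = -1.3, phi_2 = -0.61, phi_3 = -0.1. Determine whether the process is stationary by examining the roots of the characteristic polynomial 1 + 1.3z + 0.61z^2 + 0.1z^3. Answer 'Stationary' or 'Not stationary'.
\text{Stationary}

The AR(p) characteristic polynomial is P(z) = 1 + 1.3z + 0.61z^2 + 0.1z^3.
Stationarity requires all roots to lie outside the unit circle, i.e. |z| > 1 for every root.
Degree 3: look for a simple real root z0 first, then factor out (1 - z/z0) and solve the remaining quadratic.
Testing z0 = -2.5: P(-2.5) = 1 + (1.3)(-2.5) + (0.61)(-2.5)^2 + (0.1)(-2.5)^3
  = 1 + (-3.25) + (3.8125) + (-1.5625) = 0.  So z_0 = -2.5 is a root, |z_0| = 2.5.
Divide out the factor (1 + 0.4 z) = (1 - z/z0) (since 1/z0 = -0.4):
  P(z) = (1 + 0.4 z)(1 + (0.9) z + (0.25) z^2)
  [check: z-coef 0.9 - (-0.4) = 1.3; z^2-coef 0.25 - (-0.4)(0.9) = 0.61; z^3-coef -(-0.4)(0.25) = 0.1.]
Remaining roots from the quadratic factor 1 + (0.9) z + (0.25) z^2:
  Set 1 + (0.9) z + (0.25) z^2 = 0, i.e. a z^2 + b z + c = 0 with a = 0.25, b = 0.9, c = 1.
  Discriminant D = b^2 - 4ac = (0.9)^2 - 4*(0.25)*1 = 0.81 - (1) = -0.19.
  D < 0, so the roots are the complex-conjugate pair z = (-b +/- i sqrt(-D)) / (2a) = -1.8 +/- 0.8718i.
  For a conjugate pair |z|^2 = z * conj(z) = (product of roots) = c/a = 1/(0.25) = 4, so |z| = sqrt(4) = 2 for both roots.
Moduli of all roots: 2.5000, 2.0000, 2.0000.
All moduli strictly greater than 1? Yes.
Verdict: Stationary.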